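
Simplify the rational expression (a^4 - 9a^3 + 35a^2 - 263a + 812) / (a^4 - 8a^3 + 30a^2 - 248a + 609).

Euclidean algorithm in ℚ[a]:
  a^4 - 9a^3 + 35a^2 - 263a + 812 = (a^4 - 8a^3 + 30a^2 - 248a + 609) + (-a^3 + 5a^2 - 15a + 203)
  a^4 - 8a^3 + 30a^2 - 248a + 609 = (-a + 3)(-a^3 + 5a^2 - 15a + 203) + (0)
Last nonzero remainder: -a^3 + 5a^2 - 15a + 203. Dividing through by -1 gives the monic gcd a^3 - 5a^2 + 15a - 203.
Cancel a^3 - 5a^2 + 15a - 203 from numerator and denominator to get the reduced form.

(a - 4)/(a - 3)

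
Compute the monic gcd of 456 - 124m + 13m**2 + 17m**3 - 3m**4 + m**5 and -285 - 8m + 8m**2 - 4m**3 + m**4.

57 + 13m + m**2 + m**3

By polynomial division,
  m**5 - 3m**4 + 17m**3 + 13m**2 - 124m + 456 = (m + 1)(m**4 - 4m**3 + 8m**2 - 8m - 285) + (13m**3 + 13m**2 + 169m + 741)
  m**4 - 4m**3 + 8m**2 - 8m - 285 = ((1/13)m - 5/13)(13m**3 + 13m**2 + 169m + 741) + (0)
Last nonzero remainder: 13m**3 + 13m**2 + 169m + 741. Dividing through by 13 gives the monic gcd m**3 + m**2 + 13m + 57.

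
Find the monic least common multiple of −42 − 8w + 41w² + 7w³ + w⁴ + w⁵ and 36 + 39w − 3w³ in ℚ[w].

168 − 10w − 172w² + 13w³ + 3w⁴ − 3w⁵ + w⁶

Euclidean algorithm in ℚ[w]:
  w⁵ + w⁴ + 7w³ + 41w² − 8w − 42 = (−(1/3)w² − (1/3)w − 20/3)(−3w³ + 39w + 36) + (66w² + 264w + 198)
  −3w³ + 39w + 36 = (−(1/22)w + 2/11)(66w² + 264w + 198) + (0)
Last nonzero remainder: 66w² + 264w + 198. Dividing through by 66 gives the monic gcd w² + 4w + 3.
Then lcm(f, g) = f·g / gcd(f, g); expanding and making the result monic gives the answer.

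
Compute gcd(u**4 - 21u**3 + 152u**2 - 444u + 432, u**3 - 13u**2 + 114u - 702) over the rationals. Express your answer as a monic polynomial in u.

u - 9

Apply the Euclidean algorithm:
  u**4 - 21u**3 + 152u**2 - 444u + 432 = (u - 8)(u**3 - 13u**2 + 114u - 702) + (-66u**2 + 1170u - 5184)
  u**3 - 13u**2 + 114u - 702 = (-(1/66)u - 26/363)(-66u**2 + 1170u - 5184) + ((14430/121)u - 129870/121)
  -66u**2 + 1170u - 5184 = (-(1331/2405)u + 11616/2405)((14430/121)u - 129870/121) + (0)
Last nonzero remainder: (14430/121)u - 129870/121. Dividing through by 14430/121 gives the monic gcd u - 9.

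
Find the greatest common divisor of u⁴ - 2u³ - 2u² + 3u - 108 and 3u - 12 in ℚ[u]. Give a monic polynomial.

u - 4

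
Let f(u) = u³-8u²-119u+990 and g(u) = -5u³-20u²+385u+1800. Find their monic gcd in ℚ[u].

u-9

Repeated division with remainder:
  u³-8u²-119u+990 = (-1/5)(-5u³-20u²+385u+1800) + (-12u²-42u+1350)
  -5u³-20u²+385u+1800 = ((5/12)u+5/24)(-12u²-42u+1350) + (-(675/4)u+6075/4)
  -12u²-42u+1350 = ((16/225)u+8/9)(-(675/4)u+6075/4) + (0)
Last nonzero remainder: -(675/4)u+6075/4. Dividing through by -675/4 gives the monic gcd u-9.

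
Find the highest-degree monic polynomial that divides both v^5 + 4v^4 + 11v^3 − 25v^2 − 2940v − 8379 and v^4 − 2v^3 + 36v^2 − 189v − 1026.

By polynomial division,
  v^5 + 4v^4 + 11v^3 − 25v^2 − 2940v − 8379 = (v + 6)(v^4 − 2v^3 + 36v^2 − 189v − 1026) + (−13v^3 − 52v^2 − 780v − 2223)
  v^4 − 2v^3 + 36v^2 − 189v − 1026 = (−(1/13)v + 6/13)(−13v^3 − 52v^2 − 780v − 2223) + (0)
Last nonzero remainder: −13v^3 − 52v^2 − 780v − 2223. Dividing through by −13 gives the monic gcd v^3 + 4v^2 + 60v + 171.

v^3 + 4v^2 + 60v + 171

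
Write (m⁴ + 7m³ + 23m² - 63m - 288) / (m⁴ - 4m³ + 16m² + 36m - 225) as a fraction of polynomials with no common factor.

(m² + 7m + 32)/(m² - 4m + 25)

Apply the Euclidean algorithm:
  m⁴ + 7m³ + 23m² - 63m - 288 = (m⁴ - 4m³ + 16m² + 36m - 225) + (11m³ + 7m² - 99m - 63)
  m⁴ - 4m³ + 16m² + 36m - 225 = ((1/11)m - 51/121)(11m³ + 7m² - 99m - 63) + ((3382/121)m² - 30438/121)
  11m³ + 7m² - 99m - 63 = ((1331/3382)m + 847/3382)((3382/121)m² - 30438/121) + (0)
Last nonzero remainder: (3382/121)m² - 30438/121. Dividing through by 3382/121 gives the monic gcd m² - 9.
Cancel m² - 9 from numerator and denominator to get the reduced form.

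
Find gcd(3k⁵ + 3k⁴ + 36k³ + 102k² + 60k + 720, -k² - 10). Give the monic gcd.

k² + 10

By polynomial division,
  3k⁵ + 3k⁴ + 36k³ + 102k² + 60k + 720 = (-3k³ - 3k² - 6k - 72)(-k² - 10) + (0)
Last nonzero remainder: -k² - 10. Dividing through by -1 gives the monic gcd k² + 10.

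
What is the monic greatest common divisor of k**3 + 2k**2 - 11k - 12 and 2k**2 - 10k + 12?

k - 3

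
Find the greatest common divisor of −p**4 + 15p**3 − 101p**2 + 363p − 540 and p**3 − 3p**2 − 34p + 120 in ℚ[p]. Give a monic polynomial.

Repeated division with remainder:
  −p**4 + 15p**3 − 101p**2 + 363p − 540 = (−p + 12)(p**3 − 3p**2 − 34p + 120) + (−99p**2 + 891p − 1980)
  p**3 − 3p**2 − 34p + 120 = (−(1/99)p − 2/33)(−99p**2 + 891p − 1980) + (0)
Last nonzero remainder: −99p**2 + 891p − 1980. Dividing through by −99 gives the monic gcd p**2 − 9p + 20.

p**2 − 9p + 20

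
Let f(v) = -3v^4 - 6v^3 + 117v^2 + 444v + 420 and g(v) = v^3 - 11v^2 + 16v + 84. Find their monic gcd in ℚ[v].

Euclidean algorithm in ℚ[v]:
  -3v^4 - 6v^3 + 117v^2 + 444v + 420 = (-3v - 39)(v^3 - 11v^2 + 16v + 84) + (-264v^2 + 1320v + 3696)
  v^3 - 11v^2 + 16v + 84 = (-(1/264)v + 1/44)(-264v^2 + 1320v + 3696) + (0)
Last nonzero remainder: -264v^2 + 1320v + 3696. Dividing through by -264 gives the monic gcd v^2 - 5v - 14.

v^2 - 5v - 14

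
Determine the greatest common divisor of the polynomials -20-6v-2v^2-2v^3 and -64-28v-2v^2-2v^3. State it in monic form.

2+v

By polynomial division,
  -2v^3-2v^2-6v-20 = (-2v^3-2v^2-28v-64) + (22v+44)
  -2v^3-2v^2-28v-64 = (-(1/11)v^2+(1/11)v-16/11)(22v+44) + (0)
Last nonzero remainder: 22v+44. Dividing through by 22 gives the monic gcd v+2.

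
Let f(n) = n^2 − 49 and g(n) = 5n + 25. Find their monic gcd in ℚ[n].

1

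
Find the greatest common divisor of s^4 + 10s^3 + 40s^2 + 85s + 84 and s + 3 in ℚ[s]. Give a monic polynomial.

Apply the Euclidean algorithm:
  s^4 + 10s^3 + 40s^2 + 85s + 84 = (s^3 + 7s^2 + 19s + 28)(s + 3) + (0)
The last nonzero remainder s + 3 is already monic.

s + 3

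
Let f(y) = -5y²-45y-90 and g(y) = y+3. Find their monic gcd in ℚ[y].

y+3

By polynomial division,
  -5y²-45y-90 = (-5y-30)(y+3) + (0)
The last nonzero remainder y+3 is already monic.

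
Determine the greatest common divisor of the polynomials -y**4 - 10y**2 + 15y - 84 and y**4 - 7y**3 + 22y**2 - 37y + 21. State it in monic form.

y**2 - 3y + 7

Apply the Euclidean algorithm:
  -y**4 - 10y**2 + 15y - 84 = (-1)(y**4 - 7y**3 + 22y**2 - 37y + 21) + (-7y**3 + 12y**2 - 22y - 63)
  y**4 - 7y**3 + 22y**2 - 37y + 21 = (-(1/7)y + 37/49)(-7y**3 + 12y**2 - 22y - 63) + ((480/49)y**2 - (1440/49)y + 480/7)
  -7y**3 + 12y**2 - 22y - 63 = (-(343/480)y - 147/160)((480/49)y**2 - (1440/49)y + 480/7) + (0)
Last nonzero remainder: (480/49)y**2 - (1440/49)y + 480/7. Dividing through by 480/49 gives the monic gcd y**2 - 3y + 7.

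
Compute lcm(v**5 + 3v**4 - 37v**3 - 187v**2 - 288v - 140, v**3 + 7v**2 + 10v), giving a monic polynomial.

By polynomial division,
  v**5 + 3v**4 - 37v**3 - 187v**2 - 288v - 140 = (v**2 - 4v - 19)(v**3 + 7v**2 + 10v) + (-14v**2 - 98v - 140)
  v**3 + 7v**2 + 10v = (-(1/14)v)(-14v**2 - 98v - 140) + (0)
Last nonzero remainder: -14v**2 - 98v - 140. Dividing through by -14 gives the monic gcd v**2 + 7v + 10.
Then lcm(f, g) = f·g / gcd(f, g); expanding and making the result monic gives the answer.

v**6 + 3v**5 - 37v**4 - 187v**3 - 288v**2 - 140v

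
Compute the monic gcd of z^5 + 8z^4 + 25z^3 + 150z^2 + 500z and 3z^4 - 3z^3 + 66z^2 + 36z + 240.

z^2 - 2z + 20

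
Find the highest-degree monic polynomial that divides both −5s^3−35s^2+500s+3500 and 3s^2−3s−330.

By polynomial division,
  −5s^3−35s^2+500s+3500 = (−(5/3)s−40/3)(3s^2−3s−330) + (−90s−900)
  3s^2−3s−330 = (−(1/30)s+11/30)(−90s−900) + (0)
Last nonzero remainder: −90s−900. Dividing through by −90 gives the monic gcd s+10.

s+10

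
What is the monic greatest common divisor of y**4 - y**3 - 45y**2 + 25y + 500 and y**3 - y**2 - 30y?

y + 5

Apply the Euclidean algorithm:
  y**4 - y**3 - 45y**2 + 25y + 500 = (y)(y**3 - y**2 - 30y) + (-15y**2 + 25y + 500)
  y**3 - y**2 - 30y = (-(1/15)y - 2/45)(-15y**2 + 25y + 500) + ((40/9)y + 200/9)
  -15y**2 + 25y + 500 = (-(27/8)y + 45/2)((40/9)y + 200/9) + (0)
Last nonzero remainder: (40/9)y + 200/9. Dividing through by 40/9 gives the monic gcd y + 5.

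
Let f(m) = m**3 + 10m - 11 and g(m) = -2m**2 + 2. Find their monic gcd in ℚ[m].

m - 1

Apply the Euclidean algorithm:
  m**3 + 10m - 11 = (-(1/2)m)(-2m**2 + 2) + (11m - 11)
  -2m**2 + 2 = (-(2/11)m - 2/11)(11m - 11) + (0)
Last nonzero remainder: 11m - 11. Dividing through by 11 gives the monic gcd m - 1.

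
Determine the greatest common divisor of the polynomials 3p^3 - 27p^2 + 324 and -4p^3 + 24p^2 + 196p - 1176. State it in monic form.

p - 6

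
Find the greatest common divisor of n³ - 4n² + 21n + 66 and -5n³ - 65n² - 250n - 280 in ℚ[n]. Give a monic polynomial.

n + 2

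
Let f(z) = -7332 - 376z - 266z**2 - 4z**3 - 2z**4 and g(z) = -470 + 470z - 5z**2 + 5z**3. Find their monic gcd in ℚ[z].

94 + z**2

By polynomial division,
  -2z**4 - 4z**3 - 266z**2 - 376z - 7332 = (-(2/5)z - 6/5)(5z**3 - 5z**2 + 470z - 470) + (-84z**2 - 7896)
  5z**3 - 5z**2 + 470z - 470 = (-(5/84)z + 5/84)(-84z**2 - 7896) + (0)
Last nonzero remainder: -84z**2 - 7896. Dividing through by -84 gives the monic gcd z**2 + 94.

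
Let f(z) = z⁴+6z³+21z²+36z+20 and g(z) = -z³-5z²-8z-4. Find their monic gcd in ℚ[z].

z²+3z+2

Apply the Euclidean algorithm:
  z⁴+6z³+21z²+36z+20 = (-z-1)(-z³-5z²-8z-4) + (8z²+24z+16)
  -z³-5z²-8z-4 = (-(1/8)z-1/4)(8z²+24z+16) + (0)
Last nonzero remainder: 8z²+24z+16. Dividing through by 8 gives the monic gcd z²+3z+2.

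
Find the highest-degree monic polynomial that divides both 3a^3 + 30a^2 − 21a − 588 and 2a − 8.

Euclidean algorithm in ℚ[a]:
  3a^3 + 30a^2 − 21a − 588 = ((3/2)a^2 + 21a + 147/2)(2a − 8) + (0)
Last nonzero remainder: 2a − 8. Dividing through by 2 gives the monic gcd a − 4.

a − 4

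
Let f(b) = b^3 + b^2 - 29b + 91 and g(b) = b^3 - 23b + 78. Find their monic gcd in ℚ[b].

b^2 - 6b + 13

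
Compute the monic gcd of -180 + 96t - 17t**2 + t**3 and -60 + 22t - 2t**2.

30 - 11t + t**2

Apply the Euclidean algorithm:
  t**3 - 17t**2 + 96t - 180 = (-(1/2)t + 3)(-2t**2 + 22t - 60) + (0)
Last nonzero remainder: -2t**2 + 22t - 60. Dividing through by -2 gives the monic gcd t**2 - 11t + 30.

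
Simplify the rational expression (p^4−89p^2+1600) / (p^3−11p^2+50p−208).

(p^3+8p^2−25p−200)/(p^2−3p+26)

Apply the Euclidean algorithm:
  p^4−89p^2+1600 = (p+11)(p^3−11p^2+50p−208) + (−18p^2−342p+3888)
  p^3−11p^2+50p−208 = (−(1/18)p+5/3)(−18p^2−342p+3888) + (836p−6688)
  −18p^2−342p+3888 = (−(9/418)p−243/418)(836p−6688) + (0)
Last nonzero remainder: 836p−6688. Dividing through by 836 gives the monic gcd p−8.
Cancel p−8 from numerator and denominator to get the reduced form.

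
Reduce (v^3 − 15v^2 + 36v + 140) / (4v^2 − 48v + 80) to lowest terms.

Euclidean algorithm in ℚ[v]:
  v^3 − 15v^2 + 36v + 140 = ((1/4)v − 3/4)(4v^2 − 48v + 80) + (−20v + 200)
  4v^2 − 48v + 80 = (−(1/5)v + 2/5)(−20v + 200) + (0)
Last nonzero remainder: −20v + 200. Dividing through by −20 gives the monic gcd v − 10.
Cancel v − 10 from numerator and denominator to get the reduced form.

(v^2 − 5v − 14)/(4v − 8)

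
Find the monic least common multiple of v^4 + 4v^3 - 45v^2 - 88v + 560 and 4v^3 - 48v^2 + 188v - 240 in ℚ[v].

Euclidean algorithm in ℚ[v]:
  v^4 + 4v^3 - 45v^2 - 88v + 560 = ((1/4)v + 4)(4v^3 - 48v^2 + 188v - 240) + (100v^2 - 780v + 1520)
  4v^3 - 48v^2 + 188v - 240 = ((1/25)v - 21/125)(100v^2 - 780v + 1520) + (-(96/25)v + 384/25)
  100v^2 - 780v + 1520 = (-(625/24)v + 2375/24)(-(96/25)v + 384/25) + (0)
Last nonzero remainder: -(96/25)v + 384/25. Dividing through by -96/25 gives the monic gcd v - 4.
Then lcm(f, g) = f·g / gcd(f, g); expanding and making the result monic gives the answer.

v^6 - 4v^5 - 62v^4 + 332v^3 + 589v^2 - 5800v + 8400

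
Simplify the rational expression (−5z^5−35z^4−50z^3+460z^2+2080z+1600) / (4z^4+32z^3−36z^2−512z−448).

By polynomial division,
  −5z^5−35z^4−50z^3+460z^2+2080z+1600 = (−(5/4)z+5/4)(4z^4+32z^3−36z^2−512z−448) + (−135z^3−135z^2+2160z+2160)
  4z^4+32z^3−36z^2−512z−448 = (−(4/135)z−28/135)(−135z^3−135z^2+2160z+2160) + (0)
Last nonzero remainder: −135z^3−135z^2+2160z+2160. Dividing through by −135 gives the monic gcd z^3+z^2−16z−16.
Cancel z^3+z^2−16z−16 from numerator and denominator to get the reduced form.

(−5z^2−30z−100)/(4z+28)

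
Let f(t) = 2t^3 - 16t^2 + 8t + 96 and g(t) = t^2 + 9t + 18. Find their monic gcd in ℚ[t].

Apply the Euclidean algorithm:
  2t^3 - 16t^2 + 8t + 96 = (2t - 34)(t^2 + 9t + 18) + (278t + 708)
  t^2 + 9t + 18 = ((1/278)t + 897/38642)(278t + 708) + (30240/19321)
  278t + 708 = ((2685619/15120)t + 1139939/2520)(30240/19321) + (0)
The last nonzero remainder is the constant 30240/19321, so the polynomials are coprime and gcd = 1.

1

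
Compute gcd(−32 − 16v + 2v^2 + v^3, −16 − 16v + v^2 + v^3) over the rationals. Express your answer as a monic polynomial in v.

Euclidean algorithm in ℚ[v]:
  v^3 + 2v^2 − 16v − 32 = (v^3 + v^2 − 16v − 16) + (v^2 − 16)
  v^3 + v^2 − 16v − 16 = (v + 1)(v^2 − 16) + (0)
The last nonzero remainder v^2 − 16 is already monic.

−16 + v^2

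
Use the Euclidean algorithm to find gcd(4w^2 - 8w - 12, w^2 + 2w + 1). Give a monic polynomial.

Euclidean algorithm in ℚ[w]:
  4w^2 - 8w - 12 = (4)(w^2 + 2w + 1) + (-16w - 16)
  w^2 + 2w + 1 = (-(1/16)w - 1/16)(-16w - 16) + (0)
Last nonzero remainder: -16w - 16. Dividing through by -16 gives the monic gcd w + 1.

w + 1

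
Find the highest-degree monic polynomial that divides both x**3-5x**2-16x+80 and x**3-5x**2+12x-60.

Euclidean algorithm in ℚ[x]:
  x**3-5x**2-16x+80 = (x**3-5x**2+12x-60) + (-28x+140)
  x**3-5x**2+12x-60 = (-(1/28)x**2-3/7)(-28x+140) + (0)
Last nonzero remainder: -28x+140. Dividing through by -28 gives the monic gcd x-5.

x-5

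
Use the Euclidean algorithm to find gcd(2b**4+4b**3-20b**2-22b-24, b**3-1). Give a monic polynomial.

b**2+b+1

Apply the Euclidean algorithm:
  2b**4+4b**3-20b**2-22b-24 = (2b+4)(b**3-1) + (-20b**2-20b-20)
  b**3-1 = (-(1/20)b+1/20)(-20b**2-20b-20) + (0)
Last nonzero remainder: -20b**2-20b-20. Dividing through by -20 gives the monic gcd b**2+b+1.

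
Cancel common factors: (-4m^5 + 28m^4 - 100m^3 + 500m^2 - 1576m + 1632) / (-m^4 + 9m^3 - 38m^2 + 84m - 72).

Euclidean algorithm in ℚ[m]:
  -4m^5 + 28m^4 - 100m^3 + 500m^2 - 1576m + 1632 = (4m + 8)(-m^4 + 9m^3 - 38m^2 + 84m - 72) + (-20m^3 + 468m^2 - 1960m + 2208)
  -m^4 + 9m^3 - 38m^2 + 84m - 72 = ((1/20)m + 18/25)(-20m^3 + 468m^2 - 1960m + 2208) + (-(6924/25)m^2 + (6924/5)m - 41544/25)
  -20m^3 + 468m^2 - 1960m + 2208 = ((125/1731)m - 2300/1731)(-(6924/25)m^2 + (6924/5)m - 41544/25) + (0)
Last nonzero remainder: -(6924/25)m^2 + (6924/5)m - 41544/25. Dividing through by -6924/25 gives the monic gcd m^2 - 5m + 6.
Cancel m^2 - 5m + 6 from numerator and denominator to get the reduced form.

(4m^3 - 8m^2 + 36m - 272)/(m^2 - 4m + 12)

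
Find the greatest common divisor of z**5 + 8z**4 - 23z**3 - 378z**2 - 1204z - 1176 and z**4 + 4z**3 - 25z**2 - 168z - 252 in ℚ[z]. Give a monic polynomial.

Euclidean algorithm in ℚ[z]:
  z**5 + 8z**4 - 23z**3 - 378z**2 - 1204z - 1176 = (z + 4)(z**4 + 4z**3 - 25z**2 - 168z - 252) + (-14z**3 - 110z**2 - 280z - 168)
  z**4 + 4z**3 - 25z**2 - 168z - 252 = (-(1/14)z + 27/98)(-14z**3 - 110z**2 - 280z - 168) + (-(720/49)z**2 - (720/7)z - 1440/7)
  -14z**3 - 110z**2 - 280z - 168 = ((343/360)z + 49/60)(-(720/49)z**2 - (720/7)z - 1440/7) + (0)
Last nonzero remainder: -(720/49)z**2 - (720/7)z - 1440/7. Dividing through by -720/49 gives the monic gcd z**2 + 7z + 14.

z**2 + 7z + 14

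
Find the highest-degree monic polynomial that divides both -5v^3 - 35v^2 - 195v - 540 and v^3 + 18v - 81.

v^2 + 3v + 27

Apply the Euclidean algorithm:
  -5v^3 - 35v^2 - 195v - 540 = (-5)(v^3 + 18v - 81) + (-35v^2 - 105v - 945)
  v^3 + 18v - 81 = (-(1/35)v + 3/35)(-35v^2 - 105v - 945) + (0)
Last nonzero remainder: -35v^2 - 105v - 945. Dividing through by -35 gives the monic gcd v^2 + 3v + 27.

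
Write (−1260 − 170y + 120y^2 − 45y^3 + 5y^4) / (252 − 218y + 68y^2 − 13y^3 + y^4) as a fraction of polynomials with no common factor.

Repeated division with remainder:
  5y^4 − 45y^3 + 120y^2 − 170y − 1260 = (5)(y^4 − 13y^3 + 68y^2 − 218y + 252) + (20y^3 − 220y^2 + 920y − 2520)
  y^4 − 13y^3 + 68y^2 − 218y + 252 = ((1/20)y − 1/10)(20y^3 − 220y^2 + 920y − 2520) + (0)
Last nonzero remainder: 20y^3 − 220y^2 + 920y − 2520. Dividing through by 20 gives the monic gcd y^3 − 11y^2 + 46y − 126.
Cancel y^3 − 11y^2 + 46y − 126 from numerator and denominator to get the reduced form.

(10 + 5y)/(−2 + y)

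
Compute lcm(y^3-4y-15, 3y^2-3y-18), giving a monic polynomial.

Apply the Euclidean algorithm:
  y^3-4y-15 = ((1/3)y+1/3)(3y^2-3y-18) + (3y-9)
  3y^2-3y-18 = (y+2)(3y-9) + (0)
Last nonzero remainder: 3y-9. Dividing through by 3 gives the monic gcd y-3.
Then lcm(f, g) = f·g / gcd(f, g); expanding and making the result monic gives the answer.

y^4+2y^3-4y^2-23y-30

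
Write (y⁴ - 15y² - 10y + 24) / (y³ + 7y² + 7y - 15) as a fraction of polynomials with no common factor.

(y² - 2y - 8)/(y + 5)

By polynomial division,
  y⁴ - 15y² - 10y + 24 = (y - 7)(y³ + 7y² + 7y - 15) + (27y² + 54y - 81)
  y³ + 7y² + 7y - 15 = ((1/27)y + 5/27)(27y² + 54y - 81) + (0)
Last nonzero remainder: 27y² + 54y - 81. Dividing through by 27 gives the monic gcd y² + 2y - 3.
Cancel y² + 2y - 3 from numerator and denominator to get the reduced form.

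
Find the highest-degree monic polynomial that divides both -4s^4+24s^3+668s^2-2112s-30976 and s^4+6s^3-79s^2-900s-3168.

s^2-3s-88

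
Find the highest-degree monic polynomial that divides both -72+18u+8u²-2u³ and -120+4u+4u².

Repeated division with remainder:
  -2u³+8u²+18u-72 = (-(1/2)u+5/2)(4u²+4u-120) + (-52u+228)
  4u²+4u-120 = (-(1/13)u-70/169)(-52u+228) + (-4320/169)
  -52u+228 = ((2197/1080)u-3211/360)(-4320/169) + (0)
The last nonzero remainder is the constant -4320/169, so the polynomials are coprime and gcd = 1.

1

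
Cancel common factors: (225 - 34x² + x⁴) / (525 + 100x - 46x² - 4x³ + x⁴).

By polynomial division,
  x⁴ - 34x² + 225 = (x⁴ - 4x³ - 46x² + 100x + 525) + (4x³ + 12x² - 100x - 300)
  x⁴ - 4x³ - 46x² + 100x + 525 = ((1/4)x - 7/4)(4x³ + 12x² - 100x - 300) + (0)
Last nonzero remainder: 4x³ + 12x² - 100x - 300. Dividing through by 4 gives the monic gcd x³ + 3x² - 25x - 75.
Cancel x³ + 3x² - 25x - 75 from numerator and denominator to get the reduced form.

(-3 + x)/(-7 + x)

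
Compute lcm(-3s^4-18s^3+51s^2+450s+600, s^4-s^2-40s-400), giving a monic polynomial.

s^6+7s^5+9s^4-47s^3-690s^2-3200s-4000

Apply the Euclidean algorithm:
  -3s^4-18s^3+51s^2+450s+600 = (-3)(s^4-s^2-40s-400) + (-18s^3+48s^2+330s-600)
  s^4-s^2-40s-400 = (-(1/18)s-4/27)(-18s^3+48s^2+330s-600) + ((220/9)s^2-(220/9)s-4400/9)
  -18s^3+48s^2+330s-600 = (-(81/110)s+27/22)((220/9)s^2-(220/9)s-4400/9) + (0)
Last nonzero remainder: (220/9)s^2-(220/9)s-4400/9. Dividing through by 220/9 gives the monic gcd s^2-s-20.
Then lcm(f, g) = f·g / gcd(f, g); expanding and making the result monic gives the answer.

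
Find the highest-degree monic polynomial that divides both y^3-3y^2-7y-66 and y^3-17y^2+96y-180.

By polynomial division,
  y^3-3y^2-7y-66 = (y^3-17y^2+96y-180) + (14y^2-103y+114)
  y^3-17y^2+96y-180 = ((1/14)y-135/196)(14y^2-103y+114) + ((3315/196)y-9945/98)
  14y^2-103y+114 = ((2744/3315)y-3724/3315)((3315/196)y-9945/98) + (0)
Last nonzero remainder: (3315/196)y-9945/98. Dividing through by 3315/196 gives the monic gcd y-6.

y-6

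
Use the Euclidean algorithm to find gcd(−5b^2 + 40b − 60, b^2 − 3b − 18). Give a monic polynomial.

b − 6

Apply the Euclidean algorithm:
  −5b^2 + 40b − 60 = (−5)(b^2 − 3b − 18) + (25b − 150)
  b^2 − 3b − 18 = ((1/25)b + 3/25)(25b − 150) + (0)
Last nonzero remainder: 25b − 150. Dividing through by 25 gives the monic gcd b − 6.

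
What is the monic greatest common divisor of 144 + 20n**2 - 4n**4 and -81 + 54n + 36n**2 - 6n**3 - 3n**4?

-9 + n**2

Apply the Euclidean algorithm:
  -4n**4 + 20n**2 + 144 = (4/3)(-3n**4 - 6n**3 + 36n**2 + 54n - 81) + (8n**3 - 28n**2 - 72n + 252)
  -3n**4 - 6n**3 + 36n**2 + 54n - 81 = (-(3/8)n - 33/16)(8n**3 - 28n**2 - 72n + 252) + (-(195/4)n**2 + 1755/4)
  8n**3 - 28n**2 - 72n + 252 = (-(32/195)n + 112/195)(-(195/4)n**2 + 1755/4) + (0)
Last nonzero remainder: -(195/4)n**2 + 1755/4. Dividing through by -195/4 gives the monic gcd n**2 - 9.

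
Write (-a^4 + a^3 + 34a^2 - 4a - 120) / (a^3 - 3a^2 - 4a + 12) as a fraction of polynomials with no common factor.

Apply the Euclidean algorithm:
  -a^4 + a^3 + 34a^2 - 4a - 120 = (-a - 2)(a^3 - 3a^2 - 4a + 12) + (24a^2 - 96)
  a^3 - 3a^2 - 4a + 12 = ((1/24)a - 1/8)(24a^2 - 96) + (0)
Last nonzero remainder: 24a^2 - 96. Dividing through by 24 gives the monic gcd a^2 - 4.
Cancel a^2 - 4 from numerator and denominator to get the reduced form.

(-a^2 + a + 30)/(a - 3)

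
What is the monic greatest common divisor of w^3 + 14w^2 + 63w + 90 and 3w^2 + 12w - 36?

w + 6

Euclidean algorithm in ℚ[w]:
  w^3 + 14w^2 + 63w + 90 = ((1/3)w + 10/3)(3w^2 + 12w - 36) + (35w + 210)
  3w^2 + 12w - 36 = ((3/35)w - 6/35)(35w + 210) + (0)
Last nonzero remainder: 35w + 210. Dividing through by 35 gives the monic gcd w + 6.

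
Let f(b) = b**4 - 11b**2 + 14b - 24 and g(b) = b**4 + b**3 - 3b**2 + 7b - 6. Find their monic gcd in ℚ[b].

b**2 - b + 2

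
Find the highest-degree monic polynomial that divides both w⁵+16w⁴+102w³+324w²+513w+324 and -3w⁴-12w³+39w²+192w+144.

Apply the Euclidean algorithm:
  w⁵+16w⁴+102w³+324w²+513w+324 = (-(1/3)w-4)(-3w⁴-12w³+39w²+192w+144) + (67w³+544w²+1329w+900)
  -3w⁴-12w³+39w²+192w+144 = (-(3/67)w+828/4489)(67w³+544w²+1329w+900) + (-(8232/4489)w²-(57624/4489)w-98784/4489)
  67w³+544w²+1329w+900 = (-(300763/8232)w-112225/2744)(-(8232/4489)w²-(57624/4489)w-98784/4489) + (0)
Last nonzero remainder: -(8232/4489)w²-(57624/4489)w-98784/4489. Dividing through by -8232/4489 gives the monic gcd w²+7w+12.

w²+7w+12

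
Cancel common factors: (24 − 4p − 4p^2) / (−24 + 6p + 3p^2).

(−12 − 4p)/(12 + 3p)

Repeated division with remainder:
  −4p^2 − 4p + 24 = (−4/3)(3p^2 + 6p − 24) + (4p − 8)
  3p^2 + 6p − 24 = ((3/4)p + 3)(4p − 8) + (0)
Last nonzero remainder: 4p − 8. Dividing through by 4 gives the monic gcd p − 2.
Cancel p − 2 from numerator and denominator to get the reduced form.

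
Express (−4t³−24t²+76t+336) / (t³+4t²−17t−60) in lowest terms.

(−4t−28)/(t+5)

Apply the Euclidean algorithm:
  −4t³−24t²+76t+336 = (−4)(t³+4t²−17t−60) + (−8t²+8t+96)
  t³+4t²−17t−60 = (−(1/8)t−5/8)(−8t²+8t+96) + (0)
Last nonzero remainder: −8t²+8t+96. Dividing through by −8 gives the monic gcd t²−t−12.
Cancel t²−t−12 from numerator and denominator to get the reduced form.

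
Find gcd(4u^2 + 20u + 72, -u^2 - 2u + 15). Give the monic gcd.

1

Apply the Euclidean algorithm:
  4u^2 + 20u + 72 = (-4)(-u^2 - 2u + 15) + (12u + 132)
  -u^2 - 2u + 15 = (-(1/12)u + 3/4)(12u + 132) + (-84)
  12u + 132 = (-(1/7)u - 11/7)(-84) + (0)
The last nonzero remainder is the constant -84, so the polynomials are coprime and gcd = 1.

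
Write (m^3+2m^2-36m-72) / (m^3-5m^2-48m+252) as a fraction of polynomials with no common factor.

(m^2+8m+12)/(m^2+m-42)

By polynomial division,
  m^3+2m^2-36m-72 = (m^3-5m^2-48m+252) + (7m^2+12m-324)
  m^3-5m^2-48m+252 = ((1/7)m-47/49)(7m^2+12m-324) + ((480/49)m-2880/49)
  7m^2+12m-324 = ((343/480)m+441/80)((480/49)m-2880/49) + (0)
Last nonzero remainder: (480/49)m-2880/49. Dividing through by 480/49 gives the monic gcd m-6.
Cancel m-6 from numerator and denominator to get the reduced form.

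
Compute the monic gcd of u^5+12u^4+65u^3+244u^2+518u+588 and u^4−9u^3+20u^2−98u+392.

Apply the Euclidean algorithm:
  u^5+12u^4+65u^3+244u^2+518u+588 = (u+21)(u^4−9u^3+20u^2−98u+392) + (234u^3−78u^2+2184u−7644)
  u^4−9u^3+20u^2−98u+392 = ((1/234)u−1/27)(234u^3−78u^2+2184u−7644) + ((70/9)u^2+(140/9)u+980/9)
  234u^3−78u^2+2184u−7644 = ((1053/35)u−351/5)((70/9)u^2+(140/9)u+980/9) + (0)
Last nonzero remainder: (70/9)u^2+(140/9)u+980/9. Dividing through by 70/9 gives the monic gcd u^2+2u+14.

u^2+2u+14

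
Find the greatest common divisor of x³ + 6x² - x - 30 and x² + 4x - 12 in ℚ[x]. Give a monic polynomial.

x - 2

Apply the Euclidean algorithm:
  x³ + 6x² - x - 30 = (x + 2)(x² + 4x - 12) + (3x - 6)
  x² + 4x - 12 = ((1/3)x + 2)(3x - 6) + (0)
Last nonzero remainder: 3x - 6. Dividing through by 3 gives the monic gcd x - 2.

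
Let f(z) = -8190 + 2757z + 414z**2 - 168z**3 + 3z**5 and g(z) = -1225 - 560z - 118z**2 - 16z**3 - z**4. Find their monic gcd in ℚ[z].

By polynomial division,
  3z**5 - 168z**3 + 414z**2 + 2757z - 8190 = (-3z + 48)(-z**4 - 16z**3 - 118z**2 - 560z - 1225) + (246z**3 + 4398z**2 + 25962z + 50610)
  -z**4 - 16z**3 - 118z**2 - 560z - 1225 = (-(1/246)z + 77/10086)(246z**3 + 4398z**2 + 25962z + 50610) + (-(77392/1681)z**2 - (928704/1681)z - 2708720/1681)
  246z**3 + 4398z**2 + 25962z + 50610 = (-(206763/38696)z - 1215363/38696)(-(77392/1681)z**2 - (928704/1681)z - 2708720/1681) + (0)
Last nonzero remainder: -(77392/1681)z**2 - (928704/1681)z - 2708720/1681. Dividing through by -77392/1681 gives the monic gcd z**2 + 12z + 35.

35 + 12z + z**2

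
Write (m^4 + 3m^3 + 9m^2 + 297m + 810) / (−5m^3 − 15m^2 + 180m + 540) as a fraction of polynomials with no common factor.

By polynomial division,
  m^4 + 3m^3 + 9m^2 + 297m + 810 = (−(1/5)m)(−5m^3 − 15m^2 + 180m + 540) + (45m^2 + 405m + 810)
  −5m^3 − 15m^2 + 180m + 540 = (−(1/9)m + 2/3)(45m^2 + 405m + 810) + (0)
Last nonzero remainder: 45m^2 + 405m + 810. Dividing through by 45 gives the monic gcd m^2 + 9m + 18.
Cancel m^2 + 9m + 18 from numerator and denominator to get the reduced form.

(−m^2 + 6m − 45)/(5m − 30)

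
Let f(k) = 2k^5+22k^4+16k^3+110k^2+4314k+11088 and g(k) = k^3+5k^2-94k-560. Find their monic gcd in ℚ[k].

Apply the Euclidean algorithm:
  2k^5+22k^4+16k^3+110k^2+4314k+11088 = (2k^2+12k+144)(k^3+5k^2-94k-560) + (1638k^2+24570k+91728)
  k^3+5k^2-94k-560 = ((1/1638)k-5/819)(1638k^2+24570k+91728) + (0)
Last nonzero remainder: 1638k^2+24570k+91728. Dividing through by 1638 gives the monic gcd k^2+15k+56.

k^2+15k+56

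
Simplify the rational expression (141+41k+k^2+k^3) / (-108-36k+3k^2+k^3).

By polynomial division,
  k^3+k^2+41k+141 = (k^3+3k^2-36k-108) + (-2k^2+77k+249)
  k^3+3k^2-36k-108 = (-(1/2)k-83/4)(-2k^2+77k+249) + ((6745/4)k+20235/4)
  -2k^2+77k+249 = (-(8/6745)k+332/6745)((6745/4)k+20235/4) + (0)
Last nonzero remainder: (6745/4)k+20235/4. Dividing through by 6745/4 gives the monic gcd k+3.
Cancel k+3 from numerator and denominator to get the reduced form.

(47-2k+k^2)/(-36+k^2)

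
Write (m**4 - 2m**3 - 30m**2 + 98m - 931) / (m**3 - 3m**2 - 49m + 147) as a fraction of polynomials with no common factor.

Repeated division with remainder:
  m**4 - 2m**3 - 30m**2 + 98m - 931 = (m + 1)(m**3 - 3m**2 - 49m + 147) + (22m**2 - 1078)
  m**3 - 3m**2 - 49m + 147 = ((1/22)m - 3/22)(22m**2 - 1078) + (0)
Last nonzero remainder: 22m**2 - 1078. Dividing through by 22 gives the monic gcd m**2 - 49.
Cancel m**2 - 49 from numerator and denominator to get the reduced form.

(m**2 - 2m + 19)/(m - 3)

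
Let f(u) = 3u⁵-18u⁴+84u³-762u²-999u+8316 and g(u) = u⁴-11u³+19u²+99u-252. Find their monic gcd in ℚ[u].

Euclidean algorithm in ℚ[u]:
  3u⁵-18u⁴+84u³-762u²-999u+8316 = (3u+15)(u⁴-11u³+19u²+99u-252) + (192u³-1344u²-1728u+12096)
  u⁴-11u³+19u²+99u-252 = ((1/192)u-1/48)(192u³-1344u²-1728u+12096) + (0)
Last nonzero remainder: 192u³-1344u²-1728u+12096. Dividing through by 192 gives the monic gcd u³-7u²-9u+63.

u³-7u²-9u+63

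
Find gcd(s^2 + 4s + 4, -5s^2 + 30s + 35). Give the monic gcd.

By polynomial division,
  s^2 + 4s + 4 = (-1/5)(-5s^2 + 30s + 35) + (10s + 11)
  -5s^2 + 30s + 35 = (-(1/2)s + 71/20)(10s + 11) + (-81/20)
  10s + 11 = (-(200/81)s - 220/81)(-81/20) + (0)
The last nonzero remainder is the constant -81/20, so the polynomials are coprime and gcd = 1.

1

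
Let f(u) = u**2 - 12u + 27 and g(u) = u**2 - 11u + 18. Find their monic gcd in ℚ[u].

Apply the Euclidean algorithm:
  u**2 - 12u + 27 = (u**2 - 11u + 18) + (-u + 9)
  u**2 - 11u + 18 = (-u + 2)(-u + 9) + (0)
Last nonzero remainder: -u + 9. Dividing through by -1 gives the monic gcd u - 9.

u - 9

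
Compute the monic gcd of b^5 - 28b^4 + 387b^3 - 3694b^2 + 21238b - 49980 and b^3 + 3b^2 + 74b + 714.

By polynomial division,
  b^5 - 28b^4 + 387b^3 - 3694b^2 + 21238b - 49980 = (b^2 - 31b + 406)(b^3 + 3b^2 + 74b + 714) + (-3332b^2 + 13328b - 339864)
  b^3 + 3b^2 + 74b + 714 = (-(1/3332)b - 1/476)(-3332b^2 + 13328b - 339864) + (0)
Last nonzero remainder: -3332b^2 + 13328b - 339864. Dividing through by -3332 gives the monic gcd b^2 - 4b + 102.

b^2 - 4b + 102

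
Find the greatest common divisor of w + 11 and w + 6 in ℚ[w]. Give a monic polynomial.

By polynomial division,
  w + 11 = (w + 6) + (5)
  w + 6 = ((1/5)w + 6/5)(5) + (0)
The last nonzero remainder is the constant 5, so the polynomials are coprime and gcd = 1.

1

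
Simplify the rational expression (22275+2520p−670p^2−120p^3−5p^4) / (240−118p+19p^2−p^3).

Apply the Euclidean algorithm:
  −5p^4−120p^3−670p^2+2520p+22275 = (5p+215)(−p^3+19p^2−118p+240) + (−4165p^2+26690p−29325)
  −p^3+19p^2−118p+240 = ((1/4165)p−617/204085)(−4165p^2+26690p−29325) + (−(72675/2401)p+363375/2401)
  −4165p^2+26690p−29325 = ((117649/855)p−55223/285)(−(72675/2401)p+363375/2401) + (0)
Last nonzero remainder: −(72675/2401)p+363375/2401. Dividing through by −72675/2401 gives the monic gcd p−5.
Cancel p−5 from numerator and denominator to get the reduced form.

(4455+1395p+145p^2+5p^3)/(48−14p+p^2)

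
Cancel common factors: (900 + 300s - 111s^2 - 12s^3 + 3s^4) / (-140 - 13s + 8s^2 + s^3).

(180 + 24s - 27s^2 + 3s^3)/(-28 + 3s + s^2)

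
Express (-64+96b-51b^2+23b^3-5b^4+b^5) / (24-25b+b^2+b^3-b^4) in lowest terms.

(-8+b-b^2)/(3+b)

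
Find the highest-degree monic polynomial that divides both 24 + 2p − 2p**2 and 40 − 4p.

1

Repeated division with remainder:
  −2p**2 + 2p + 24 = ((1/2)p + 9/2)(−4p + 40) + (−156)
  −4p + 40 = ((1/39)p − 10/39)(−156) + (0)
The last nonzero remainder is the constant −156, so the polynomials are coprime and gcd = 1.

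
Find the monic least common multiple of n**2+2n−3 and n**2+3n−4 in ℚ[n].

By polynomial division,
  n**2+2n−3 = (n**2+3n−4) + (−n+1)
  n**2+3n−4 = (−n−4)(−n+1) + (0)
Last nonzero remainder: −n+1. Dividing through by −1 gives the monic gcd n−1.
Then lcm(f, g) = f·g / gcd(f, g); expanding and making the result monic gives the answer.

n**3+6n**2+5n−12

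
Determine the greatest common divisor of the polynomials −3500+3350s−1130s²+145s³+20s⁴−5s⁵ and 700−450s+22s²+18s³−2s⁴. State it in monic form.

10−7s+s²

By polynomial division,
  −5s⁵+20s⁴+145s³−1130s²+3350s−3500 = ((5/2)s+25/2)(−2s⁴+18s³+22s²−450s+700) + (−135s³−280s²+7225s−12250)
  −2s⁴+18s³+22s²−450s+700 = ((2/135)s−598/3645)(−135s³−280s²+7225s−12250) + (−(95480/729)s²+(668360/729)s−954800/729)
  −135s³−280s²+7225s−12250 = ((19683/19096)s+25515/2728)(−(95480/729)s²+(668360/729)s−954800/729) + (0)
Last nonzero remainder: −(95480/729)s²+(668360/729)s−954800/729. Dividing through by −95480/729 gives the monic gcd s²−7s+10.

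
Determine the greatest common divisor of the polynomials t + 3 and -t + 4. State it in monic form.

1

Euclidean algorithm in ℚ[t]:
  t + 3 = (-1)(-t + 4) + (7)
  -t + 4 = (-(1/7)t + 4/7)(7) + (0)
The last nonzero remainder is the constant 7, so the polynomials are coprime and gcd = 1.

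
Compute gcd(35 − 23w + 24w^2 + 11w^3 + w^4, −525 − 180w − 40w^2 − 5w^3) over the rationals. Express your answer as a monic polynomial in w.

5 + w

Euclidean algorithm in ℚ[w]:
  w^4 + 11w^3 + 24w^2 − 23w + 35 = (−(1/5)w − 3/5)(−5w^3 − 40w^2 − 180w − 525) + (−36w^2 − 236w − 280)
  −5w^3 − 40w^2 − 180w − 525 = ((5/36)w + 65/324)(−36w^2 − 236w − 280) + (−(7595/81)w − 37975/81)
  −36w^2 − 236w − 280 = ((2916/7595)w + 648/1085)(−(7595/81)w − 37975/81) + (0)
Last nonzero remainder: −(7595/81)w − 37975/81. Dividing through by −7595/81 gives the monic gcd w + 5.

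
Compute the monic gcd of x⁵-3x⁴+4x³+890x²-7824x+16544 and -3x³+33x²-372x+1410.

x²-6x+94

Apply the Euclidean algorithm:
  x⁵-3x⁴+4x³+890x²-7824x+16544 = (-(1/3)x²-(8/3)x+32/3)(-3x³+33x²-372x+1410) + (16x²-96x+1504)
  -3x³+33x²-372x+1410 = (-(3/16)x+15/16)(16x²-96x+1504) + (0)
Last nonzero remainder: 16x²-96x+1504. Dividing through by 16 gives the monic gcd x²-6x+94.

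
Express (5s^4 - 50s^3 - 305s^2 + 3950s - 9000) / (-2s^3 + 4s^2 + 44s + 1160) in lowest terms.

Apply the Euclidean algorithm:
  5s^4 - 50s^3 - 305s^2 + 3950s - 9000 = (-(5/2)s + 20)(-2s^3 + 4s^2 + 44s + 1160) + (-275s^2 + 5970s - 32200)
  -2s^3 + 4s^2 + 44s + 1160 = ((2/275)s + 2168/15125)(-275s^2 + 5970s - 32200) + (-(1747092/3025)s + 3494184/605)
  -275s^2 + 5970s - 32200 = ((831875/1747092)s - 2435125/436773)(-(1747092/3025)s + 3494184/605) + (0)
Last nonzero remainder: -(1747092/3025)s + 3494184/605. Dividing through by -1747092/3025 gives the monic gcd s - 10.
Cancel s - 10 from numerator and denominator to get the reduced form.

(-5s^3 + 305s - 900)/(2s^2 + 16s + 116)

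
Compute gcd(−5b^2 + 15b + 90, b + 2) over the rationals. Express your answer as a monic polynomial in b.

1

Apply the Euclidean algorithm:
  −5b^2 + 15b + 90 = (−5b + 25)(b + 2) + (40)
  b + 2 = ((1/40)b + 1/20)(40) + (0)
The last nonzero remainder is the constant 40, so the polynomials are coprime and gcd = 1.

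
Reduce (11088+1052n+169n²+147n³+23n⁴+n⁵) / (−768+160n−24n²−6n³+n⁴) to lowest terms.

Repeated division with remainder:
  n⁵+23n⁴+147n³+169n²+1052n+11088 = (n+29)(n⁴−6n³−24n²+160n−768) + (345n³+705n²−2820n+33360)
  n⁴−6n³−24n²+160n−768 = ((1/345)n−37/1587)(345n³+705n²−2820n+33360) + ((323/529)n²−(1292/529)n+5168/529)
  345n³+705n²−2820n+33360 = ((182505/323)n+1102965/323)((323/529)n²−(1292/529)n+5168/529) + (0)
Last nonzero remainder: (323/529)n²−(1292/529)n+5168/529. Dividing through by 323/529 gives the monic gcd n²−4n+16.
Cancel n²−4n+16 from numerator and denominator to get the reduced form.

(693+239n+27n²+n³)/(−48−2n+n²)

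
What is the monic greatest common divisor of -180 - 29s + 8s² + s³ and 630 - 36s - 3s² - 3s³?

-5 + s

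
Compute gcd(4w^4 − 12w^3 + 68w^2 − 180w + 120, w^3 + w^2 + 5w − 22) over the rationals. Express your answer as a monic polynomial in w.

w − 2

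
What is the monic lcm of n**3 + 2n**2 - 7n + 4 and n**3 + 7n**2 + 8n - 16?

Euclidean algorithm in ℚ[n]:
  n**3 + 2n**2 - 7n + 4 = (n**3 + 7n**2 + 8n - 16) + (-5n**2 - 15n + 20)
  n**3 + 7n**2 + 8n - 16 = (-(1/5)n - 4/5)(-5n**2 - 15n + 20) + (0)
Last nonzero remainder: -5n**2 - 15n + 20. Dividing through by -5 gives the monic gcd n**2 + 3n - 4.
Then lcm(f, g) = f·g / gcd(f, g); expanding and making the result monic gives the answer.

n**4 + 6n**3 + n**2 - 24n + 16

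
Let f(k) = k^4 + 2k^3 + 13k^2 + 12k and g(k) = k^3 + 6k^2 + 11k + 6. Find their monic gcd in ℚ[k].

Apply the Euclidean algorithm:
  k^4 + 2k^3 + 13k^2 + 12k = (k - 4)(k^3 + 6k^2 + 11k + 6) + (26k^2 + 50k + 24)
  k^3 + 6k^2 + 11k + 6 = ((1/26)k + 53/338)(26k^2 + 50k + 24) + ((378/169)k + 378/169)
  26k^2 + 50k + 24 = ((2197/189)k + 676/63)((378/169)k + 378/169) + (0)
Last nonzero remainder: (378/169)k + 378/169. Dividing through by 378/169 gives the monic gcd k + 1.

k + 1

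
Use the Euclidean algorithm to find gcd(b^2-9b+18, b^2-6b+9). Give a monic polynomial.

Euclidean algorithm in ℚ[b]:
  b^2-9b+18 = (b^2-6b+9) + (-3b+9)
  b^2-6b+9 = (-(1/3)b+1)(-3b+9) + (0)
Last nonzero remainder: -3b+9. Dividing through by -3 gives the monic gcd b-3.

b-3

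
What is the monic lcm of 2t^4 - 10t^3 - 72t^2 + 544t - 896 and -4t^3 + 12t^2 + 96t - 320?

t^5 - 61t^3 + 92t^2 + 912t - 2240

Apply the Euclidean algorithm:
  2t^4 - 10t^3 - 72t^2 + 544t - 896 = (-(1/2)t + 1)(-4t^3 + 12t^2 + 96t - 320) + (-36t^2 + 288t - 576)
  -4t^3 + 12t^2 + 96t - 320 = ((1/9)t + 5/9)(-36t^2 + 288t - 576) + (0)
Last nonzero remainder: -36t^2 + 288t - 576. Dividing through by -36 gives the monic gcd t^2 - 8t + 16.
Then lcm(f, g) = f·g / gcd(f, g); expanding and making the result monic gives the answer.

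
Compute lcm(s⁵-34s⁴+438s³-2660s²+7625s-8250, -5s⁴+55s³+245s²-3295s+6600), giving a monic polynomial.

s⁶-26s⁵+166s⁴+844s³-13655s²+52750s-66000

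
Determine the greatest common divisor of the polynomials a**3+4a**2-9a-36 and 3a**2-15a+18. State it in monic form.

Apply the Euclidean algorithm:
  a**3+4a**2-9a-36 = ((1/3)a+3)(3a**2-15a+18) + (30a-90)
  3a**2-15a+18 = ((1/10)a-1/5)(30a-90) + (0)
Last nonzero remainder: 30a-90. Dividing through by 30 gives the monic gcd a-3.

a-3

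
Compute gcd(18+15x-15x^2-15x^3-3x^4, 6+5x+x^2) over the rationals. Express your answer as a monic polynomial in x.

Euclidean algorithm in ℚ[x]:
  -3x^4-15x^3-15x^2+15x+18 = (-3x^2+3)(x^2+5x+6) + (0)
The last nonzero remainder x^2+5x+6 is already monic.

6+5x+x^2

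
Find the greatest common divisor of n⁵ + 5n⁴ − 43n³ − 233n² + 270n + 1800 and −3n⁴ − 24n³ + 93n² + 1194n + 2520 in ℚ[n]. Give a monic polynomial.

n² + 9n + 20

Repeated division with remainder:
  n⁵ + 5n⁴ − 43n³ − 233n² + 270n + 1800 = (−(1/3)n + 1)(−3n⁴ − 24n³ + 93n² + 1194n + 2520) + (12n³ + 72n² − 84n − 720)
  −3n⁴ − 24n³ + 93n² + 1194n + 2520 = (−(1/4)n − 1/2)(12n³ + 72n² − 84n − 720) + (108n² + 972n + 2160)
  12n³ + 72n² − 84n − 720 = ((1/9)n − 1/3)(108n² + 972n + 2160) + (0)
Last nonzero remainder: 108n² + 972n + 2160. Dividing through by 108 gives the monic gcd n² + 9n + 20.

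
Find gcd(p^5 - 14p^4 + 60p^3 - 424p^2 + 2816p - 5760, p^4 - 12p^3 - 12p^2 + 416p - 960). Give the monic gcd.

Apply the Euclidean algorithm:
  p^5 - 14p^4 + 60p^3 - 424p^2 + 2816p - 5760 = (p - 2)(p^4 - 12p^3 - 12p^2 + 416p - 960) + (48p^3 - 864p^2 + 4608p - 7680)
  p^4 - 12p^3 - 12p^2 + 416p - 960 = ((1/48)p + 1/8)(48p^3 - 864p^2 + 4608p - 7680) + (0)
Last nonzero remainder: 48p^3 - 864p^2 + 4608p - 7680. Dividing through by 48 gives the monic gcd p^3 - 18p^2 + 96p - 160.

p^3 - 18p^2 + 96p - 160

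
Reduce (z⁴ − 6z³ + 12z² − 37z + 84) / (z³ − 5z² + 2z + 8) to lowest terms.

Apply the Euclidean algorithm:
  z⁴ − 6z³ + 12z² − 37z + 84 = (z − 1)(z³ − 5z² + 2z + 8) + (5z² − 43z + 92)
  z³ − 5z² + 2z + 8 = ((1/5)z + 18/25)(5z² − 43z + 92) + ((364/25)z − 1456/25)
  5z² − 43z + 92 = ((125/364)z − 575/364)((364/25)z − 1456/25) + (0)
Last nonzero remainder: (364/25)z − 1456/25. Dividing through by 364/25 gives the monic gcd z − 4.
Cancel z − 4 from numerator and denominator to get the reduced form.

(z³ − 2z² + 4z − 21)/(z² − z − 2)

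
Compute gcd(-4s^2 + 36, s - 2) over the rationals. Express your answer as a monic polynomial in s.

1

Euclidean algorithm in ℚ[s]:
  -4s^2 + 36 = (-4s - 8)(s - 2) + (20)
  s - 2 = ((1/20)s - 1/10)(20) + (0)
The last nonzero remainder is the constant 20, so the polynomials are coprime and gcd = 1.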